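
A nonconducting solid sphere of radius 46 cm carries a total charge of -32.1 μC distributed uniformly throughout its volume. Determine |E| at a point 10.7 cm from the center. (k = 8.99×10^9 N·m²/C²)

E ≈ 3.17e5 N/C

Use a concentric Gaussian sphere at r = 10.7 cm (r < R).
For a uniform sphere the enclosed fraction is (r/R)³, so Q_enc = (-32.1 μC)(0.107/0.46)³ = -4.04×10^-7 C.
Applying ∮E·dA = Q_enc/ε₀ with Φ = E(4πr²):
E = k|Q_enc|/r² = (8.99×10^9)(4.04×10^-7)/(0.107)² = 3.17×10^5 N/C.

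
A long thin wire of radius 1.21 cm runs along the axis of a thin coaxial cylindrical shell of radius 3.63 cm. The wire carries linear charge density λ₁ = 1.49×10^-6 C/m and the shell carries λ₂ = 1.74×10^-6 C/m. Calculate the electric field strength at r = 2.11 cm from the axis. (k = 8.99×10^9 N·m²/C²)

|E| = 1.27×10^6 V/m

Coaxial Gaussian cylinder, radius r = 2.11 cm, length L (between the conductors, 1.21 cm < r < 3.63 cm).
The shell at 3.63 cm lies outside the Gaussian surface, so λ_enc = λ₁ = 1.49e-6 C/m.
Applying ∮E·dA = Q_enc/ε₀ with the end caps contributing no flux:
E = 2k|λ_enc|/r = 2(8.99×10^9)(1.49×10^-6)/(0.0211) = 1.27e6 N/C.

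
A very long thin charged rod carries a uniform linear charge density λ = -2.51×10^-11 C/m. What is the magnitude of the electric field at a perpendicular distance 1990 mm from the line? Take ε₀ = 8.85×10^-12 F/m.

E = 0.227 V/m

Take a coaxial cylindrical Gaussian surface of radius r = 1990 mm and length L.
Q_enc = λL, so λ_enc = -2.51×10^-11 C/m.
Since E is radial and uniform over the curved surface, Φ = E·2πrL = Q_enc/ε₀ = λ_enc L/ε₀.
E = |λ_enc|/(2πε₀r) = (2.51×10^-11)/(2π·8.85×10^-12·1.99) = 0.227 N/C.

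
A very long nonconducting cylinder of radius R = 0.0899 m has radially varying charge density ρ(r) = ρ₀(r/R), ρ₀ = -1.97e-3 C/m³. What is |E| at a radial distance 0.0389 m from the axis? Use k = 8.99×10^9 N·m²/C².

E = 1.25e6 V/m

By cylindrical symmetry E is radial; use a coaxial Gaussian cylinder of radius 0.0389 m and length L (r < R).
λ_enc = ∫₀^r ρ(r')·2πr' dr' = (2πρ₀/R)·r^3/3 = -2.702e-6 C/m.
Since E is radial and uniform over the curved surface, Φ = E·2πrL = Q_enc/ε₀ = λ_enc L/ε₀.
E = 2k|λ_enc|/r = 2(8.99×10^9)(2.702×10^-6)/(0.0389) = 1.25×10^6 N/C.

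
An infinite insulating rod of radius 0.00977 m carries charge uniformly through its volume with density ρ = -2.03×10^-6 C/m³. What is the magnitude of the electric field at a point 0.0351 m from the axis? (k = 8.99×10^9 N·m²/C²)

E = 312 V/m

By cylindrical symmetry E is radial; use a coaxial Gaussian cylinder of radius 0.0351 m and length L (r > 0.00977 m, full cross-section enclosed).
λ_enc = ρ·πR² = (-2.03×10^-6)π(0.00977)² = -6.087×10^-10 C/m.
Gauss's law: E·2πrL = λ_enc L/ε₀.
E = 2k|λ_enc|/r = 2(8.99×10^9)(6.087×10^-10)/(0.0351) = 312 N/C.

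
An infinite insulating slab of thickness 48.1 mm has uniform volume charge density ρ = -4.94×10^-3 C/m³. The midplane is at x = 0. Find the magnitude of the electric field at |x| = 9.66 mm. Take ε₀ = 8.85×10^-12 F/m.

By symmetry E is perpendicular to the slab. A Gaussian pillbox from −9.66 mm to +9.66 mm (face area A) lies entirely within the slab.
Q_enc = ρ·(2x)·A and flux = 2EA, so 2EA = 2ρxA/ε₀ ⇒ E = |ρ|x/ε₀.
E = (4.94e-3)(0.00966)/(8.85×10^-12) = 5.39×10^6 N/C.

|E| ≈ 5.39×10^6 N/C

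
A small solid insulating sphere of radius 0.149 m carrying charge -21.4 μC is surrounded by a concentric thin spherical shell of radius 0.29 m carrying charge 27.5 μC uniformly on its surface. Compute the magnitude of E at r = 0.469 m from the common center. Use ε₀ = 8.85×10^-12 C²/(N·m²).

By spherical symmetry E is radial; choose a Gaussian sphere of radius r = 0.469 m (r > 0.29 m, enclosing both).
Q_enc = (-21.4 μC) + (27.5 μC) = 6.10×10^-6 C.
Applying ∮E·dA = Q_enc/ε₀ with Φ = E(4πr²):
E = |Q_enc|/(4πε₀r²) = (6.10e-6)/(4π·8.85×10^-12·(0.469)²) = 2.49×10^5 N/C.

E ≈ 2.49×10^5 N/C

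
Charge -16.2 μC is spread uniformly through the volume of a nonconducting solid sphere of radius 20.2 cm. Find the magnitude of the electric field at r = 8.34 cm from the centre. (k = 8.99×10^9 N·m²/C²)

Use a concentric Gaussian sphere at r = 8.34 cm (r < R).
For a uniform sphere the enclosed fraction is (r/R)³, so Q_enc = (-16.2 μC)(0.0834/0.202)³ = -1.14×10^-6 C.
Applying ∮E·dA = Q_enc/ε₀ with Φ = E(4πr²):
E = k|Q_enc|/r² = (8.99×10^9)(1.14e-6)/(0.0834)² = 1.47×10^6 N/C.

|E| ≈ 1.47e6 V/m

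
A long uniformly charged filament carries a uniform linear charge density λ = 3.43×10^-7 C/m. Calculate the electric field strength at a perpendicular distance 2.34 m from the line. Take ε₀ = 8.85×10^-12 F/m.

Coaxial Gaussian cylinder, radius r = 2.34 m, length L.
Q_enc = λL, so λ_enc = 3.43e-7 C/m.
By Gauss's law (flux through the curved wall only), E·2πrL = λ_enc L/ε₀.
E = |λ_enc|/(2πε₀r) = (3.43e-7)/(2π·8.85×10^-12·2.34) = 2.64×10^3 N/C.

2.64e3 N/C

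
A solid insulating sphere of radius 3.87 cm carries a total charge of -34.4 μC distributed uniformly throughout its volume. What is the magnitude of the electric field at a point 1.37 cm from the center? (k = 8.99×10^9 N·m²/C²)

|E| = 7.31×10^7 V/m

By spherical symmetry E is radial; choose a Gaussian sphere of radius r = 1.37 cm (r < R).
For a uniform sphere the enclosed fraction is (r/R)³, so Q_enc = (-34.4 μC)(0.0137/0.0387)³ = -1.526×10^-6 C.
Applying ∮E·dA = Q_enc/ε₀ with Φ = E(4πr²):
E = k|Q_enc|/r² = (8.99×10^9)(1.526×10^-6)/(0.0137)² = 7.31×10^7 N/C.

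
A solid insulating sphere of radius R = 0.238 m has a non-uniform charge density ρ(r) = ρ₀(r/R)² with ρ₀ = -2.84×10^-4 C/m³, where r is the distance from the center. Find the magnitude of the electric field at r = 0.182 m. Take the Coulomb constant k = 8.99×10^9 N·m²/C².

E ≈ 6.83×10^5 N/C

Symmetry ⇒ E = E(r) r̂. Gaussian sphere of radius r = 0.182 m (r < R).
Q_enc = ∫₀^r ρ(r')·4πr'² dr' = (4πρ₀/R²) ∫₀^r r'^4 dr' = 4πρ₀ r^5/(5·R²) = -2.516×10^-6 C.
Applying ∮E·dA = Q_enc/ε₀ with Φ = E(4πr²):
E = k|Q_enc|/r² = (8.99×10^9)(2.516×10^-6)/(0.182)² = 6.83e5 N/C.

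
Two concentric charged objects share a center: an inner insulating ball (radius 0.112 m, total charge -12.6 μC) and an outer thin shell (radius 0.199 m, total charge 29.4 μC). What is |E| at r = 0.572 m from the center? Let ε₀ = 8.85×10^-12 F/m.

Use a concentric Gaussian sphere at r = 0.572 m (r > 0.199 m, enclosing both).
Q_enc = (-12.6 μC) + (29.4 μC) = 1.68×10^-5 C.
Gauss's law: E·4πr² = Q_enc/ε₀.
E = |Q_enc|/(4πε₀r²) = (1.68×10^-5)/(4π·8.85×10^-12·(0.572)²) = 4.62×10^5 N/C.

|E| = 4.62×10^5 N/C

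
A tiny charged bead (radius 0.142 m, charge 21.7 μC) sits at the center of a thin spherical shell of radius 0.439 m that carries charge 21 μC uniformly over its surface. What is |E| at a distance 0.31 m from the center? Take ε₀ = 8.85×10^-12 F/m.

E = 2.03e6 N/C

By spherical symmetry E is radial; choose a Gaussian sphere of radius r = 0.31 m (between the bodies, 0.142 m < r < 0.439 m).
The shell at 0.439 m lies outside the Gaussian surface, so Q_enc = 21.7 μC = 2.17×10^-5 C.
By Gauss's law, ∮E·dA = E·4πr² = Q_enc/ε₀.
E = |Q_enc|/(4πε₀r²) = (2.17×10^-5)/(4π·8.85×10^-12·(0.31)²) = 2.03×10^6 N/C.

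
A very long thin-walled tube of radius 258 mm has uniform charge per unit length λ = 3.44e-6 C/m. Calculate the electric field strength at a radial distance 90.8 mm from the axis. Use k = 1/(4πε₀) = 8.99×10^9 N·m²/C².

|E| = 0 N/C

Take a coaxial cylindrical Gaussian surface of radius r = 90.8 mm and length L (r < 258 mm, inside the shell).
All the surface charge lies outside this cylinder: Q_enc = 0, hence E = 0.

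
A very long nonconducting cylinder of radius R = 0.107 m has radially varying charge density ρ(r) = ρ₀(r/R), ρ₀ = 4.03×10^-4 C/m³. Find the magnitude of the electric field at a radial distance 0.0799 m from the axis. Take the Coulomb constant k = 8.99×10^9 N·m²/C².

E ≈ 9.05e5 N/C

Coaxial Gaussian cylinder, radius r = 0.0799 m, length L (r < R).
λ_enc = ∫₀^r ρ(r')·2πr' dr' = (2πρ₀/R)·r^3/3 = 4.024e-6 C/m.
Since E is radial and uniform over the curved surface, Φ = E·2πrL = Q_enc/ε₀ = λ_enc L/ε₀.
E = 2k|λ_enc|/r = 2(8.99×10^9)(4.024e-6)/(0.0799) = 9.05e5 N/C.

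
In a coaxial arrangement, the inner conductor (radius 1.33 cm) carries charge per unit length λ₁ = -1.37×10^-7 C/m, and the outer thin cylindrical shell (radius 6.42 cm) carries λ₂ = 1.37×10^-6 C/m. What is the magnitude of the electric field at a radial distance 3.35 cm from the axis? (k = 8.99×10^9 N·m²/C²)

Take a coaxial cylindrical Gaussian surface of radius r = 3.35 cm and length L (between the conductors, 1.33 cm < r < 6.42 cm).
The shell at 6.42 cm lies outside the Gaussian surface, so λ_enc = λ₁ = -1.37×10^-7 C/m.
By Gauss's law (flux through the curved wall only), E·2πrL = λ_enc L/ε₀.
E = 2k|λ_enc|/r = 2(8.99×10^9)(1.37e-7)/(0.0335) = 7.35×10^4 N/C.

7.35e4 N/C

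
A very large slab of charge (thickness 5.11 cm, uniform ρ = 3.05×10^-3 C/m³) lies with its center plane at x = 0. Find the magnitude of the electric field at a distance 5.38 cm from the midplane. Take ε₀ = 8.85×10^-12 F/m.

The point |x| = 5.38 cm lies outside the slab (half-thickness 0.02555 m). A symmetric pillbox spanning the full slab encloses Q_enc = ρ·d·A.
Flux = 2EA ⇒ E = |ρ|d/(2ε₀), independent of distance outside.
E = (3.05e-3)(0.0511)/(2·8.85×10^-12) = 8.81×10^6 N/C.

8.81e6 V/m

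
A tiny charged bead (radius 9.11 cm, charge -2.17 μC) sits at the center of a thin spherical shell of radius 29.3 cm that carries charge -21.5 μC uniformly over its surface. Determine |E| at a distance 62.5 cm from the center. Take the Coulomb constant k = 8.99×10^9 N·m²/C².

5.45×10^5 N/C

Symmetry ⇒ E = E(r) r̂. Gaussian sphere of radius r = 62.5 cm (r > 29.3 cm, enclosing both).
Q_enc = (-2.17 μC) + (-21.5 μC) = -2.367e-5 C.
Gauss's law: E·4πr² = Q_enc/ε₀.
E = k|Q_enc|/r² = (8.99×10^9)(2.367×10^-5)/(0.625)² = 5.45×10^5 N/C.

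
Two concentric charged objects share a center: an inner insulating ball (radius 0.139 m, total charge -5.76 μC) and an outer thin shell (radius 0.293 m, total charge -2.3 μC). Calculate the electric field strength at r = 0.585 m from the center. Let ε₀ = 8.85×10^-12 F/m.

By spherical symmetry E is radial; choose a Gaussian sphere of radius r = 0.585 m (r > 0.293 m, enclosing both).
Q_enc = (-5.76 μC) + (-2.3 μC) = -8.06×10^-6 C.
Since E is radial and uniform over the Gaussian sphere, Φ = E·4πr² = Q_enc/ε₀.
E = |Q_enc|/(4πε₀r²) = (8.06×10^-6)/(4π·8.85×10^-12·(0.585)²) = 2.12×10^5 N/C.

2.12×10^5 N/C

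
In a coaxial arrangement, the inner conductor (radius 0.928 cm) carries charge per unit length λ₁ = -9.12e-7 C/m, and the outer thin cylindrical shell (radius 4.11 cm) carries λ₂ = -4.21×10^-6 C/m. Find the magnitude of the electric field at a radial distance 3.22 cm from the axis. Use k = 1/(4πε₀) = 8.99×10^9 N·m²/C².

|E| = 5.09×10^5 N/C

By cylindrical symmetry E is radial; use a coaxial Gaussian cylinder of radius 3.22 cm and length L (between the conductors, 0.928 cm < r < 4.11 cm).
The shell at 4.11 cm lies outside the Gaussian surface, so λ_enc = λ₁ = -9.12×10^-7 C/m.
Gauss's law: E·2πrL = λ_enc L/ε₀.
E = 2k|λ_enc|/r = 2(8.99×10^9)(9.12×10^-7)/(0.0322) = 5.09e5 N/C.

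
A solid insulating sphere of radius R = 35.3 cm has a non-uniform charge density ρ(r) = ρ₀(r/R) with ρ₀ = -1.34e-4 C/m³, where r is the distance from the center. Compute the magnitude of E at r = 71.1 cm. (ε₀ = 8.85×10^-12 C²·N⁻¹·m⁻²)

3.29×10^5 N/C

Take a concentric spherical Gaussian surface of radius r = 71.1 cm (r > R, all charge enclosed).
Q_enc = 4π ∫₀^R ρ₀(r'/R)^1 r'² dr' = 4πρ₀R³/4 = -1.852×10^-5 C.
By Gauss's law, ∮E·dA = E·4πr² = Q_enc/ε₀.
E = |Q_enc|/(4πε₀r²) = (1.852e-5)/(4π·8.85×10^-12·(0.711)²) = 3.29e5 N/C.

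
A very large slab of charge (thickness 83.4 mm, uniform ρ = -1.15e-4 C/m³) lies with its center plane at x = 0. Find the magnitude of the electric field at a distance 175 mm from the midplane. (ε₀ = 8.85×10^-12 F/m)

The point |x| = 175 mm lies outside the slab (half-thickness 0.0417 m). A symmetric pillbox spanning the full slab encloses Q_enc = ρ·d·A.
Flux = 2EA ⇒ E = |ρ|d/(2ε₀), independent of distance outside.
E = (1.15e-4)(0.0834)/(2·8.85×10^-12) = 5.42e5 N/C.

E ≈ 5.42e5 V/m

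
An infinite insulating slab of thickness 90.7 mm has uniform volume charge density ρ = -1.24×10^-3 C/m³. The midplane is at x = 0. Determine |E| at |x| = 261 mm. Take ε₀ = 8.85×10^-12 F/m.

6.35×10^6 N/C

The point |x| = 261 mm lies outside the slab (half-thickness 0.04535 m). A symmetric pillbox spanning the full slab encloses Q_enc = ρ·d·A.
Flux = 2EA ⇒ E = |ρ|d/(2ε₀), independent of distance outside.
E = (1.24×10^-3)(0.0907)/(2·8.85×10^-12) = 6.35e6 N/C.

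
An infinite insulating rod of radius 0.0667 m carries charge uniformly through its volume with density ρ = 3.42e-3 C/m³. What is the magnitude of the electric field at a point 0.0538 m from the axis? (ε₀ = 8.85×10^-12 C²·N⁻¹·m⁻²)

By cylindrical symmetry E is radial; use a coaxial Gaussian cylinder of radius 0.0538 m and length L (r < R).
Charge inside radius r per length L is ρ·πr²·L, so λ_enc = ρπr² = 3.11e-5 C/m.
Since E is radial and uniform over the curved surface, Φ = E·2πrL = Q_enc/ε₀ = λ_enc L/ε₀.
E = |λ_enc|/(2πε₀r) = (3.11×10^-5)/(2π·8.85×10^-12·0.0538) = 1.04×10^7 N/C.

|E| = 1.04×10^7 N/C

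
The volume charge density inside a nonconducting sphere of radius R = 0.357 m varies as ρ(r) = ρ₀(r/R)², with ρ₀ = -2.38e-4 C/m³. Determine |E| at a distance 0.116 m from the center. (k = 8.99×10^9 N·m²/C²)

6.59×10^4 N/C

Symmetry ⇒ E = E(r) r̂. Gaussian sphere of radius r = 0.116 m (r < R).
Q_enc = ∫₀^r ρ(r')·4πr'² dr' = (4πρ₀/R²) ∫₀^r r'^4 dr' = 4πρ₀ r^5/(5·R²) = -9.858×10^-8 C.
Gauss's law: E·4πr² = Q_enc/ε₀.
E = k|Q_enc|/r² = (8.99×10^9)(9.858e-8)/(0.116)² = 6.59×10^4 N/C.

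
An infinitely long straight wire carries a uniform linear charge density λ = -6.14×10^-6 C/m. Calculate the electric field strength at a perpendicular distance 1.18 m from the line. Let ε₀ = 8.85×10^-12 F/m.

Take a coaxial cylindrical Gaussian surface of radius r = 1.18 m and length L.
Q_enc = λL, so λ_enc = -6.14e-6 C/m.
Gauss's law: E·2πrL = λ_enc L/ε₀.
E = |λ_enc|/(2πε₀r) = (6.14×10^-6)/(2π·8.85×10^-12·1.18) = 9.36×10^4 N/C.

|E| = 9.36×10^4 N/C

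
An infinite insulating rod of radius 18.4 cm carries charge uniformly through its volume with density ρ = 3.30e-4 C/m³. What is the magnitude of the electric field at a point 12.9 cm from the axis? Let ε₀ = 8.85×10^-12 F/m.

2.41×10^6 N/C

Coaxial Gaussian cylinder, radius r = 12.9 cm, length L (r < R).
Charge inside radius r per length L is ρ·πr²·L, so λ_enc = ρπr² = 1.725×10^-5 C/m.
By Gauss's law (flux through the curved wall only), E·2πrL = λ_enc L/ε₀.
E = |λ_enc|/(2πε₀r) = (1.725×10^-5)/(2π·8.85×10^-12·0.129) = 2.41e6 N/C.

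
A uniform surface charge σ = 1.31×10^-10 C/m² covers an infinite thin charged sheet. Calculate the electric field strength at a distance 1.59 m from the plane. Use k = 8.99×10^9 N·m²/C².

Choose a cylindrical pillbox piercing the sheet, end faces (area A) parallel to it.
Only the two end caps contribute flux: Φ = 2EA. With Q_enc = σA, Gauss's law gives E = |σ|/(2ε₀).
E = 2πk|σ| = 2π(8.99×10^9)(1.31e-10) = 7.4 N/C.

E ≈ 7.4 V/m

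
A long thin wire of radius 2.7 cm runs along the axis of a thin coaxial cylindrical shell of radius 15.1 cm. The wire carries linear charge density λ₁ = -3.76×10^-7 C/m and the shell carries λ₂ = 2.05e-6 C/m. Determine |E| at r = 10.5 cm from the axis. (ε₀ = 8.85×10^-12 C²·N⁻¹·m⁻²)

E ≈ 6.44×10^4 N/C

Coaxial Gaussian cylinder, radius r = 10.5 cm, length L (between the conductors, 2.7 cm < r < 15.1 cm).
Only the inner wire is enclosed; the outer shell contributes nothing inside itself. λ_enc = λ₁ = -3.76×10^-7 C/m.
By Gauss's law (flux through the curved wall only), E·2πrL = λ_enc L/ε₀.
E = |λ_enc|/(2πε₀r) = (3.76×10^-7)/(2π·8.85×10^-12·0.105) = 6.44×10^4 N/C.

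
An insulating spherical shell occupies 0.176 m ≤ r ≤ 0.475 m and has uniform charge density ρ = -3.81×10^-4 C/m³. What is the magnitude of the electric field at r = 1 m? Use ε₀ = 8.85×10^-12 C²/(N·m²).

E = 1.46×10^6 N/C

Take a concentric spherical Gaussian surface of radius r = 1 m (r > 0.475 m, enclosing the whole shell).
Q_enc = ρ·(4π/3)(b³ − a³) = (-3.81e-4)·(4π/3)·((0.475)³ − (0.176)³) = -1.623×10^-4 C.
Gauss's law: E·4πr² = Q_enc/ε₀.
E = |Q_enc|/(4πε₀r²) = (1.623×10^-4)/(4π·8.85×10^-12·(1)²) = 1.46e6 N/C.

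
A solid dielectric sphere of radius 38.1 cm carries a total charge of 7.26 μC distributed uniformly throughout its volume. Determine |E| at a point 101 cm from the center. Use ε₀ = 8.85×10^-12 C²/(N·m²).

|E| ≈ 6.40e4 N/C

Take a concentric spherical Gaussian surface of radius r = 101 cm (r > R, so the entire charge is enclosed).
Q_enc = 7.26 μC = 7.26×10^-6 C.
By Gauss's law, ∮E·dA = E·4πr² = Q_enc/ε₀.
E = |Q_enc|/(4πε₀r²) = (7.26e-6)/(4π·8.85×10^-12·(1.01)²) = 6.40e4 N/C.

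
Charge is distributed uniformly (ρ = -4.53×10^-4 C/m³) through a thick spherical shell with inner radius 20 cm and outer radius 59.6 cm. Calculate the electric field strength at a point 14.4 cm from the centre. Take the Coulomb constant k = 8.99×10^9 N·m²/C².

Take a concentric spherical Gaussian surface of radius r = 14.4 cm (r < 20 cm, inside the empty cavity).
Q_enc = 0 (all charge lies at larger r); Gauss's law gives E = 0.

|E| = 0 V/m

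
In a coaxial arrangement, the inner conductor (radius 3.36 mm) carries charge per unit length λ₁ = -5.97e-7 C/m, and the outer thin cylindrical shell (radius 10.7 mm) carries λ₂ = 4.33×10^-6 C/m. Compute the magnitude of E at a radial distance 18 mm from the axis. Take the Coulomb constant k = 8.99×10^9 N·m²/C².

E = 3.73×10^6 N/C

Choose a coaxial cylinder of radius r = 18 mm (arbitrary length L) as the Gaussian surface (r > 10.7 mm, enclosing both).
λ_enc = λ₁ + λ₂ = (-5.97e-7) + (4.33×10^-6) = 3.733×10^-6 C/m.
Gauss's law: E·2πrL = λ_enc L/ε₀.
E = 2k|λ_enc|/r = 2(8.99×10^9)(3.733e-6)/(0.018) = 3.73×10^6 N/C.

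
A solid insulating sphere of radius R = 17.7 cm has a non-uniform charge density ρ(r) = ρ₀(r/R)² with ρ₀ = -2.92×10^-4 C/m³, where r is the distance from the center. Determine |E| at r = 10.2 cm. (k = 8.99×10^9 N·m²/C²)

|E| ≈ 2.23×10^5 N/C

Symmetry ⇒ E = E(r) r̂. Gaussian sphere of radius r = 10.2 cm (r < R).
Q_enc = ∫₀^r ρ(r')·4πr'² dr' = (4πρ₀/R²) ∫₀^r r'^4 dr' = 4πρ₀ r^5/(5·R²) = -2.586×10^-7 C.
Since E is radial and uniform over the Gaussian sphere, Φ = E·4πr² = Q_enc/ε₀.
E = k|Q_enc|/r² = (8.99×10^9)(2.586×10^-7)/(0.102)² = 2.23e5 N/C.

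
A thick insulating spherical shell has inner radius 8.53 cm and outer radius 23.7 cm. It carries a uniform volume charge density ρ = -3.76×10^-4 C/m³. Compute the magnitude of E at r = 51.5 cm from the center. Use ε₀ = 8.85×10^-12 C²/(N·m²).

Symmetry ⇒ E = E(r) r̂. Gaussian sphere of radius r = 51.5 cm (r > 23.7 cm, enclosing the whole shell).
Q_enc = ρ·(4π/3)(b³ − a³) = (-3.76×10^-4)·(4π/3)·((0.237)³ − (0.0853)³) = -1.999×10^-5 C.
Since E is radial and uniform over the Gaussian sphere, Φ = E·4πr² = Q_enc/ε₀.
E = |Q_enc|/(4πε₀r²) = (1.999×10^-5)/(4π·8.85×10^-12·(0.515)²) = 6.78×10^5 N/C.

|E| ≈ 6.78×10^5 V/m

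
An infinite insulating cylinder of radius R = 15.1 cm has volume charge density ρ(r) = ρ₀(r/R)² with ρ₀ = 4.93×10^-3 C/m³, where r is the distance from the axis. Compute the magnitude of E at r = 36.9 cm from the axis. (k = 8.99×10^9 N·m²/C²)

Take a coaxial cylindrical Gaussian surface of radius r = 36.9 cm and length L (r > R, full charge per length enclosed).
λ_enc = 2π ∫₀^R ρ₀(r'/R)^2 r' dr' = 2πρ₀R²/4 = 1.766e-4 C/m.
By Gauss's law (flux through the curved wall only), E·2πrL = λ_enc L/ε₀.
E = 2k|λ_enc|/r = 2(8.99×10^9)(1.766×10^-4)/(0.369) = 8.60×10^6 N/C.

|E| = 8.60×10^6 N/C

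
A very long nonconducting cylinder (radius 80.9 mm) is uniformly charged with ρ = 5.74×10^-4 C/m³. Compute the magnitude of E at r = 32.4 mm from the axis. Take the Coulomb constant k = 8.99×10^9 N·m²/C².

E ≈ 1.05×10^6 N/C

Choose a coaxial cylinder of radius r = 32.4 mm (arbitrary length L) as the Gaussian surface (r < R).
Enclosed charge per unit length: λ_enc = ρ·πr² = (5.74×10^-4)π(0.0324)² = 1.893×10^-6 C/m.
Since E is radial and uniform over the curved surface, Φ = E·2πrL = Q_enc/ε₀ = λ_enc L/ε₀.
E = 2k|λ_enc|/r = 2(8.99×10^9)(1.893e-6)/(0.0324) = 1.05×10^6 N/C.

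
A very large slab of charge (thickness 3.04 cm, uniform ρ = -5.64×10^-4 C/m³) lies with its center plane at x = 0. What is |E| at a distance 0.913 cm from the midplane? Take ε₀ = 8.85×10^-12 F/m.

|E| ≈ 5.82×10^5 N/C

By symmetry E is perpendicular to the slab. A Gaussian pillbox from −0.913 cm to +0.913 cm (face area A) lies entirely within the slab.
Q_enc = ρ·(2x)·A and flux = 2EA, so 2EA = 2ρxA/ε₀ ⇒ E = |ρ|x/ε₀.
E = (5.64e-4)(0.00913)/(8.85×10^-12) = 5.82×10^5 N/C.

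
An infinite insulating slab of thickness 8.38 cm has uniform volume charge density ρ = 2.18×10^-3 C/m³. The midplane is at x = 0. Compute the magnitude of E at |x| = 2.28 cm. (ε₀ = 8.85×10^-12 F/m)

E = 5.62e6 N/C

By symmetry E is perpendicular to the slab. A Gaussian pillbox from −2.28 cm to +2.28 cm (face area A) lies entirely within the slab.
Q_enc = ρ·(2x)·A and flux = 2EA, so 2EA = 2ρxA/ε₀ ⇒ E = |ρ|x/ε₀.
E = (2.18×10^-3)(0.0228)/(8.85×10^-12) = 5.62×10^6 N/C.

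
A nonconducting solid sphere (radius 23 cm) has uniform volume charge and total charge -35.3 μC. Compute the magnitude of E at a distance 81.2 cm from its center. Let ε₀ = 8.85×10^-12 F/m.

E = 4.81e5 N/C

Take a concentric spherical Gaussian surface of radius r = 81.2 cm (r > R, so the entire charge is enclosed).
Q_enc = -35.3 μC = -3.53×10^-5 C.
By Gauss's law, ∮E·dA = E·4πr² = Q_enc/ε₀.
E = |Q_enc|/(4πε₀r²) = (3.53e-5)/(4π·8.85×10^-12·(0.812)²) = 4.81×10^5 N/C.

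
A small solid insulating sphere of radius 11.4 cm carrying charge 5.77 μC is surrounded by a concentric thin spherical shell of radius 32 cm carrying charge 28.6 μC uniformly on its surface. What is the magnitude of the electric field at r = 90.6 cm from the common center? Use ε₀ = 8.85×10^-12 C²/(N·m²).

Take a concentric spherical Gaussian surface of radius r = 90.6 cm (r > 32 cm, enclosing both).
Q_enc = (5.77 μC) + (28.6 μC) = 3.437e-5 C.
Applying ∮E·dA = Q_enc/ε₀ with Φ = E(4πr²):
E = |Q_enc|/(4πε₀r²) = (3.437×10^-5)/(4π·8.85×10^-12·(0.906)²) = 3.77×10^5 N/C.

E ≈ 3.77×10^5 N/C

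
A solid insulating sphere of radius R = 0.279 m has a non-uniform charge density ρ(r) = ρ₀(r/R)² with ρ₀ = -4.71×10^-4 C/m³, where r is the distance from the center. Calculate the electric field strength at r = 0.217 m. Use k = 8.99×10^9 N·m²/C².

Take a concentric spherical Gaussian surface of radius r = 0.217 m (r < R).
Q_enc = ∫₀^r ρ(r')·4πr'² dr' = (4πρ₀/R²) ∫₀^r r'^4 dr' = 4πρ₀ r^5/(5·R²) = -7.317e-6 C.
Since E is radial and uniform over the Gaussian sphere, Φ = E·4πr² = Q_enc/ε₀.
E = k|Q_enc|/r² = (8.99×10^9)(7.317×10^-6)/(0.217)² = 1.40×10^6 N/C.

E = 1.40e6 N/C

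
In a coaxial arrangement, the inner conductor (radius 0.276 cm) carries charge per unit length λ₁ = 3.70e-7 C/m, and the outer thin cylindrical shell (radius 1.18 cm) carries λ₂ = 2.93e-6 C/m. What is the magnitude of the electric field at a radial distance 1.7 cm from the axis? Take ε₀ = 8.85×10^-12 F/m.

Choose a coaxial cylinder of radius r = 1.7 cm (arbitrary length L) as the Gaussian surface (r > 1.18 cm, enclosing both).
λ_enc = λ₁ + λ₂ = (3.70×10^-7) + (2.93e-6) = 3.30e-6 C/m.
By Gauss's law (flux through the curved wall only), E·2πrL = λ_enc L/ε₀.
E = |λ_enc|/(2πε₀r) = (3.30×10^-6)/(2π·8.85×10^-12·0.017) = 3.49×10^6 N/C.

E = 3.49×10^6 V/m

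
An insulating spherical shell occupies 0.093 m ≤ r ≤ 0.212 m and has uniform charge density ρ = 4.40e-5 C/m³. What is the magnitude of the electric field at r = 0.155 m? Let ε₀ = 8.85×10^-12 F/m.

E ≈ 2.01×10^5 V/m

Symmetry ⇒ E = E(r) r̂. Gaussian sphere of radius r = 0.155 m (within the shell material, 0.093 m < r < 0.212 m).
Only the shell between 0.093 m and r is enclosed: Q_enc = ρ·(4π/3)(r³ − a³) = (4.40e-5)·(4π/3)·((0.155)³ − (0.093)³) = 5.381×10^-7 C.
By Gauss's law, ∮E·dA = E·4πr² = Q_enc/ε₀.
E = |Q_enc|/(4πε₀r²) = (5.381×10^-7)/(4π·8.85×10^-12·(0.155)²) = 2.01×10^5 N/C.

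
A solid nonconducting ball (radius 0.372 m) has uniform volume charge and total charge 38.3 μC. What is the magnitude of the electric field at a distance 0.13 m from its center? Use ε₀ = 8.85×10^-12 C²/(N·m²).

By spherical symmetry E is radial; choose a Gaussian sphere of radius r = 0.13 m (r < R).
Only the charge within r is enclosed: Q_enc = Q·(r/R)³ = (38.3 μC)·(0.13 m/0.372 m)³ = 1.635×10^-6 C.
Since E is radial and uniform over the Gaussian sphere, Φ = E·4πr² = Q_enc/ε₀.
E = |Q_enc|/(4πε₀r²) = (1.635e-6)/(4π·8.85×10^-12·(0.13)²) = 8.70e5 N/C.

|E| ≈ 8.70×10^5 V/m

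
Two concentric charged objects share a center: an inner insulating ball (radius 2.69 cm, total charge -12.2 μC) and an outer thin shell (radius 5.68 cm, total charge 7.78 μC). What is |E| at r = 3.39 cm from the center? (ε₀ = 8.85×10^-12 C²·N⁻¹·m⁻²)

Use a concentric Gaussian sphere at r = 3.39 cm (between the bodies, 2.69 cm < r < 5.68 cm).
The shell at 5.68 cm lies outside the Gaussian surface, so Q_enc = -12.2 μC = -1.22×10^-5 C.
By Gauss's law, ∮E·dA = E·4πr² = Q_enc/ε₀.
E = |Q_enc|/(4πε₀r²) = (1.22×10^-5)/(4π·8.85×10^-12·(0.0339)²) = 9.55×10^7 N/C.

|E| = 9.55e7 V/m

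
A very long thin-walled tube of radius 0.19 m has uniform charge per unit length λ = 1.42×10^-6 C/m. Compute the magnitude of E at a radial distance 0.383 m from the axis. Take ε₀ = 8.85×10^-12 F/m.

Take a coaxial cylindrical Gaussian surface of radius r = 0.383 m and length L (r > 0.19 m).
The full line charge is enclosed: λ_enc = 1.42e-6 C/m.
Gauss's law: E·2πrL = λ_enc L/ε₀.
E = |λ_enc|/(2πε₀r) = (1.42×10^-6)/(2π·8.85×10^-12·0.383) = 6.67×10^4 N/C.

E = 6.67e4 V/m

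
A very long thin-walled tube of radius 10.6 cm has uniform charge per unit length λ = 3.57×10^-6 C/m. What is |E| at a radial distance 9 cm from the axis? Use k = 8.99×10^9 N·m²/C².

By cylindrical symmetry E is radial; use a coaxial Gaussian cylinder of radius 9 cm and length L (r < 10.6 cm, inside the shell).
All the surface charge lies outside this cylinder: Q_enc = 0, hence E = 0.

E = 0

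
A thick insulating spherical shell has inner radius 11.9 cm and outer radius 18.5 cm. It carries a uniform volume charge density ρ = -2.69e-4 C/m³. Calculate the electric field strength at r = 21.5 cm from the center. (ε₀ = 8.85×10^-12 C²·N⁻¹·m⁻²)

1.02×10^6 N/C

Take a concentric spherical Gaussian surface of radius r = 21.5 cm (r > 18.5 cm, enclosing the whole shell).
Q_enc = ρ·(4π/3)(b³ − a³) = (-2.69×10^-4)·(4π/3)·((0.185)³ − (0.119)³) = -5.236×10^-6 C.
Applying ∮E·dA = Q_enc/ε₀ with Φ = E(4πr²):
E = |Q_enc|/(4πε₀r²) = (5.236×10^-6)/(4π·8.85×10^-12·(0.215)²) = 1.02×10^6 N/C.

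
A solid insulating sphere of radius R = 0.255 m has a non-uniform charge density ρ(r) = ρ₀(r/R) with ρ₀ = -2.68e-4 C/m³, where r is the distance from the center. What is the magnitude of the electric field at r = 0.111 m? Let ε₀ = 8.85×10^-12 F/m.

3.66×10^5 N/C

Take a concentric spherical Gaussian surface of radius r = 0.111 m (r < R).
Q_enc = ∫₀^r ρ(r')·4πr'² dr' = (4πρ₀/R) ∫₀^r r'^3 dr' = 4πρ₀ r^4/(4·R) = -5.012×10^-7 C.
Gauss's law: E·4πr² = Q_enc/ε₀.
E = |Q_enc|/(4πε₀r²) = (5.012×10^-7)/(4π·8.85×10^-12·(0.111)²) = 3.66×10^5 N/C.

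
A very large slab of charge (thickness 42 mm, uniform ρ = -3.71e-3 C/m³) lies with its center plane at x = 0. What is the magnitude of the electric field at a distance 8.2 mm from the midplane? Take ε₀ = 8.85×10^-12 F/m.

|E| = 3.44×10^6 N/C

By symmetry E is perpendicular to the slab. A Gaussian pillbox from −8.2 mm to +8.2 mm (face area A) lies entirely within the slab.
Q_enc = ρ·(2x)·A and flux = 2EA, so 2EA = 2ρxA/ε₀ ⇒ E = |ρ|x/ε₀.
E = (3.71×10^-3)(0.0082)/(8.85×10^-12) = 3.44×10^6 N/C.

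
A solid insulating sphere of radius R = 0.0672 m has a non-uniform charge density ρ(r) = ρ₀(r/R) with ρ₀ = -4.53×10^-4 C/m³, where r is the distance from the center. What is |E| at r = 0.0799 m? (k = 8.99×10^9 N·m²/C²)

Take a concentric spherical Gaussian surface of radius r = 0.0799 m (r > R, all charge enclosed).
Q_enc = 4π ∫₀^R ρ₀(r'/R)^1 r'² dr' = 4πρ₀R³/4 = -4.319×10^-7 C.
Since E is radial and uniform over the Gaussian sphere, Φ = E·4πr² = Q_enc/ε₀.
E = k|Q_enc|/r² = (8.99×10^9)(4.319×10^-7)/(0.0799)² = 6.08×10^5 N/C.

|E| ≈ 6.08×10^5 V/m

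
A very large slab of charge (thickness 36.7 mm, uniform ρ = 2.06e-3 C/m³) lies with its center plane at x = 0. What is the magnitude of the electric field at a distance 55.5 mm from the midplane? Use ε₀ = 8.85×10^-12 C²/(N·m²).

The point |x| = 55.5 mm lies outside the slab (half-thickness 0.01835 m). A symmetric pillbox spanning the full slab encloses Q_enc = ρ·d·A.
Flux = 2EA ⇒ E = |ρ|d/(2ε₀), independent of distance outside.
E = (2.06×10^-3)(0.0367)/(2·8.85×10^-12) = 4.27×10^6 N/C.

|E| = 4.27×10^6 N/C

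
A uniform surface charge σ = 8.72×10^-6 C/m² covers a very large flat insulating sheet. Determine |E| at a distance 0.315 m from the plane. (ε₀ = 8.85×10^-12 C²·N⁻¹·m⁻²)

By planar symmetry E is perpendicular to the sheet and uniform; use a Gaussian pillbox with flat faces of area A on each side of the sheet.
Flux Φ = 2EA and Q_enc = σA, so 2EA = σA/ε₀ ⇒ E = |σ|/(2ε₀), independent of distance.
E = |σ|/(2ε₀) = (8.72×10^-6)/(2·8.85×10^-12) = 4.93×10^5 N/C.

|E| = 4.93×10^5 V/m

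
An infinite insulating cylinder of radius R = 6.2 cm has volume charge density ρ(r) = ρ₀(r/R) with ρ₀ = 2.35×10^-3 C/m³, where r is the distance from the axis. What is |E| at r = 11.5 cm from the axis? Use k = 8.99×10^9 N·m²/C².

Coaxial Gaussian cylinder, radius r = 11.5 cm, length L (r > R, full charge per length enclosed).
λ_enc = 2π ∫₀^R ρ₀(r'/R)^1 r' dr' = 2πρ₀R²/3 = 1.892e-5 C/m.
Applying ∮E·dA = Q_enc/ε₀ with the end caps contributing no flux:
E = 2k|λ_enc|/r = 2(8.99×10^9)(1.892e-5)/(0.115) = 2.96e6 N/C.

|E| ≈ 2.96×10^6 N/C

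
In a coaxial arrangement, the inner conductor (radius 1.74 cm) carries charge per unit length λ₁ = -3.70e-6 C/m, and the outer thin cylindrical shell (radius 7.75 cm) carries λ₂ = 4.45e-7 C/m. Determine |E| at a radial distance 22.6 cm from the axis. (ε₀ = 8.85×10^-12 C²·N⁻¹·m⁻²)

Take a coaxial cylindrical Gaussian surface of radius r = 22.6 cm and length L (r > 7.75 cm, enclosing both).
λ_enc = λ₁ + λ₂ = (-3.70×10^-6) + (4.45×10^-7) = -3.255e-6 C/m.
Gauss's law: E·2πrL = λ_enc L/ε₀.
E = |λ_enc|/(2πε₀r) = (3.255×10^-6)/(2π·8.85×10^-12·0.226) = 2.59×10^5 N/C.

E ≈ 2.59×10^5 N/C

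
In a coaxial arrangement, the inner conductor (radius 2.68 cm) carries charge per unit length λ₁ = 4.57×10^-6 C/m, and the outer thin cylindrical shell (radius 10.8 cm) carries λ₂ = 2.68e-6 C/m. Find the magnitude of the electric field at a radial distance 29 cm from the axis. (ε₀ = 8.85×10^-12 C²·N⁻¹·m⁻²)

4.50×10^5 N/C

Coaxial Gaussian cylinder, radius r = 29 cm, length L (r > 10.8 cm, enclosing both).
λ_enc = λ₁ + λ₂ = (4.57e-6) + (2.68×10^-6) = 7.25×10^-6 C/m.
By Gauss's law (flux through the curved wall only), E·2πrL = λ_enc L/ε₀.
E = |λ_enc|/(2πε₀r) = (7.25e-6)/(2π·8.85×10^-12·0.29) = 4.50×10^5 N/C.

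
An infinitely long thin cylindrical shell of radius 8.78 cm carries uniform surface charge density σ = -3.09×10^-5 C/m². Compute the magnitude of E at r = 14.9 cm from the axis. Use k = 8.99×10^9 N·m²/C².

2.06×10^6 N/C

Take a coaxial cylindrical Gaussian surface of radius r = 14.9 cm and length L (r > 8.78 cm).
The whole shell is enclosed: λ_enc = σ·2πR = (-3.09×10^-5)·2π·(0.0878) = -1.705×10^-5 C/m.
Since E is radial and uniform over the curved surface, Φ = E·2πrL = Q_enc/ε₀ = λ_enc L/ε₀.
E = 2k|λ_enc|/r = 2(8.99×10^9)(1.705×10^-5)/(0.149) = 2.06×10^6 N/C.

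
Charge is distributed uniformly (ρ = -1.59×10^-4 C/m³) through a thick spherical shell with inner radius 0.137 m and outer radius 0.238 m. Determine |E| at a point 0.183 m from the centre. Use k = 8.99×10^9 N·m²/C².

Symmetry ⇒ E = E(r) r̂. Gaussian sphere of radius r = 0.183 m (within the shell material, 0.137 m < r < 0.238 m).
Enclosed charge is the volume from a to r: Q_enc = (4π/3)ρ(r³ − a³) = -2.369×10^-6 C.
Since E is radial and uniform over the Gaussian sphere, Φ = E·4πr² = Q_enc/ε₀.
E = k|Q_enc|/r² = (8.99×10^9)(2.369×10^-6)/(0.183)² = 6.36e5 N/C.

6.36×10^5 N/C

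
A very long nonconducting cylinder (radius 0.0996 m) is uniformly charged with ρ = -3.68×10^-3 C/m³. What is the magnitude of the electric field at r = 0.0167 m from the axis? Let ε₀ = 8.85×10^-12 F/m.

Take a coaxial cylindrical Gaussian surface of radius r = 0.0167 m and length L (r < R).
Charge inside radius r per length L is ρ·πr²·L, so λ_enc = ρπr² = -3.224×10^-6 C/m.
Since E is radial and uniform over the curved surface, Φ = E·2πrL = Q_enc/ε₀ = λ_enc L/ε₀.
E = |λ_enc|/(2πε₀r) = (3.224e-6)/(2π·8.85×10^-12·0.0167) = 3.47e6 N/C.

3.47e6 V/m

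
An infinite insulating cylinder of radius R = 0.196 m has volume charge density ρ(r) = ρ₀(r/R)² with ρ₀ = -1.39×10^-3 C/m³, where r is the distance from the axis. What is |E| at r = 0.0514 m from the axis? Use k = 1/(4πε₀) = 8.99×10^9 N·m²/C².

|E| ≈ 1.39e5 V/m

By cylindrical symmetry E is radial; use a coaxial Gaussian cylinder of radius 0.0514 m and length L (r < R).
Integrating ρ over the cross-section to radius r: λ_enc = (2πρ₀/R²) ∫₀^r r'^3 dr' = 2πρ₀ r^4/(4·R²) = -3.967×10^-7 C/m.
By Gauss's law (flux through the curved wall only), E·2πrL = λ_enc L/ε₀.
E = 2k|λ_enc|/r = 2(8.99×10^9)(3.967×10^-7)/(0.0514) = 1.39e5 N/C.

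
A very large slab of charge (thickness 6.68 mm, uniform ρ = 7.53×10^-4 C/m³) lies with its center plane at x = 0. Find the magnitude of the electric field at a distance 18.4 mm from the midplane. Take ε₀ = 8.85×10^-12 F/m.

|E| ≈ 2.84×10^5 N/C

The point |x| = 18.4 mm lies outside the slab (half-thickness 0.00334 m). A symmetric pillbox spanning the full slab encloses Q_enc = ρ·d·A.
Flux = 2EA ⇒ E = |ρ|d/(2ε₀), independent of distance outside.
E = (7.53×10^-4)(0.00668)/(2·8.85×10^-12) = 2.84×10^5 N/C.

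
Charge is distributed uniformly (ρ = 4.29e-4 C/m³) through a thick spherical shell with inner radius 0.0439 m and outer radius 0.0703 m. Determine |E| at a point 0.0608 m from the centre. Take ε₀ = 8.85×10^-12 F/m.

|E| ≈ 6.13×10^5 N/C

By spherical symmetry E is radial; choose a Gaussian sphere of radius r = 0.0608 m (within the shell material, 0.0439 m < r < 0.0703 m).
Only the shell between 0.0439 m and r is enclosed: Q_enc = ρ·(4π/3)(r³ − a³) = (4.29×10^-4)·(4π/3)·((0.0608)³ − (0.0439)³) = 2.519×10^-7 C.
Applying ∮E·dA = Q_enc/ε₀ with Φ = E(4πr²):
E = |Q_enc|/(4πε₀r²) = (2.519×10^-7)/(4π·8.85×10^-12·(0.0608)²) = 6.13e5 N/C.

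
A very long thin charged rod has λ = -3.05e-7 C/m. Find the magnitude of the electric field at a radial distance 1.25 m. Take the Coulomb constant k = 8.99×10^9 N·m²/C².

|E| = 4.39×10^3 N/C

Take a coaxial cylindrical Gaussian surface of radius r = 1.25 m and length L.
Q_enc = λL, so λ_enc = -3.05×10^-7 C/m.
Since E is radial and uniform over the curved surface, Φ = E·2πrL = Q_enc/ε₀ = λ_enc L/ε₀.
E = 2k|λ_enc|/r = 2(8.99×10^9)(3.05×10^-7)/(1.25) = 4.39×10^3 N/C.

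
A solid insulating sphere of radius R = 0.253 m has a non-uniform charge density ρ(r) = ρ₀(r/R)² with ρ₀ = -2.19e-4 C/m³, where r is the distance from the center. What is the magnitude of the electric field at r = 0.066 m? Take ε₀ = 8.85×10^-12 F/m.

Take a concentric spherical Gaussian surface of radius r = 0.066 m (r < R).
Q_enc = ∫₀^r ρ(r')·4πr'² dr' = (4πρ₀/R²) ∫₀^r r'^4 dr' = 4πρ₀ r^5/(5·R²) = -1.077×10^-8 C.
Since E is radial and uniform over the Gaussian sphere, Φ = E·4πr² = Q_enc/ε₀.
E = |Q_enc|/(4πε₀r²) = (1.077e-8)/(4π·8.85×10^-12·(0.066)²) = 2.22×10^4 N/C.

|E| = 2.22×10^4 V/m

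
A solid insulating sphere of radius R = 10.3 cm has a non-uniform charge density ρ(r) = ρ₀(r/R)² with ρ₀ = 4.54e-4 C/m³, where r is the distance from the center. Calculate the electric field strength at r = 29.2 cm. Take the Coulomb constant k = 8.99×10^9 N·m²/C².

E = 1.31×10^5 V/m

By spherical symmetry E is radial; choose a Gaussian sphere of radius r = 29.2 cm (r > R, all charge enclosed).
Q_enc = 4π ∫₀^R ρ₀(r'/R)^2 r'² dr' = 4πρ₀R³/5 = 1.247×10^-6 C.
Applying ∮E·dA = Q_enc/ε₀ with Φ = E(4πr²):
E = k|Q_enc|/r² = (8.99×10^9)(1.247×10^-6)/(0.292)² = 1.31e5 N/C.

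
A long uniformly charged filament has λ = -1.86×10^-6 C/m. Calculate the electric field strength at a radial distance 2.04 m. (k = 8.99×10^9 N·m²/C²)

1.64e4 V/m

Coaxial Gaussian cylinder, radius r = 2.04 m, length L.
Q_enc = λL, so λ_enc = -1.86×10^-6 C/m.
Gauss's law: E·2πrL = λ_enc L/ε₀.
E = 2k|λ_enc|/r = 2(8.99×10^9)(1.86e-6)/(2.04) = 1.64e4 N/C.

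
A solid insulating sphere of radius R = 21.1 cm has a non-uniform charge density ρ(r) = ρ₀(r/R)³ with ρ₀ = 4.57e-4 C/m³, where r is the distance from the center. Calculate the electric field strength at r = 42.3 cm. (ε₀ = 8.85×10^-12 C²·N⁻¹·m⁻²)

E ≈ 4.52×10^5 V/m

Take a concentric spherical Gaussian surface of radius r = 42.3 cm (r > R, all charge enclosed).
Q_enc = 4π ∫₀^R ρ₀(r'/R)^3 r'² dr' = 4πρ₀R³/6 = 8.991×10^-6 C.
Applying ∮E·dA = Q_enc/ε₀ with Φ = E(4πr²):
E = |Q_enc|/(4πε₀r²) = (8.991×10^-6)/(4π·8.85×10^-12·(0.423)²) = 4.52×10^5 N/C.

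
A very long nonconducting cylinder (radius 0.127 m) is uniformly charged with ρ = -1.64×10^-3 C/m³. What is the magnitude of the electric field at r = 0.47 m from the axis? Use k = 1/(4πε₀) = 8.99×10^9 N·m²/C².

By cylindrical symmetry E is radial; use a coaxial Gaussian cylinder of radius 0.47 m and length L (r > 0.127 m, full cross-section enclosed).
λ_enc = ρ·πR² = (-1.64×10^-3)π(0.127)² = -8.31×10^-5 C/m.
Applying ∮E·dA = Q_enc/ε₀ with the end caps contributing no flux:
E = 2k|λ_enc|/r = 2(8.99×10^9)(8.31×10^-5)/(0.47) = 3.18e6 N/C.

E = 3.18×10^6 N/C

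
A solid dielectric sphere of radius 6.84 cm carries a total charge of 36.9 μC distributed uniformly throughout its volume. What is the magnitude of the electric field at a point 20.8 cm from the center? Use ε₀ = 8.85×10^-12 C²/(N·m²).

Use a concentric Gaussian sphere at r = 20.8 cm (r > R, so the entire charge is enclosed).
Q_enc = 36.9 μC = 3.69×10^-5 C.
Since E is radial and uniform over the Gaussian sphere, Φ = E·4πr² = Q_enc/ε₀.
E = |Q_enc|/(4πε₀r²) = (3.69×10^-5)/(4π·8.85×10^-12·(0.208)²) = 7.67×10^6 N/C.

E = 7.67e6 N/C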